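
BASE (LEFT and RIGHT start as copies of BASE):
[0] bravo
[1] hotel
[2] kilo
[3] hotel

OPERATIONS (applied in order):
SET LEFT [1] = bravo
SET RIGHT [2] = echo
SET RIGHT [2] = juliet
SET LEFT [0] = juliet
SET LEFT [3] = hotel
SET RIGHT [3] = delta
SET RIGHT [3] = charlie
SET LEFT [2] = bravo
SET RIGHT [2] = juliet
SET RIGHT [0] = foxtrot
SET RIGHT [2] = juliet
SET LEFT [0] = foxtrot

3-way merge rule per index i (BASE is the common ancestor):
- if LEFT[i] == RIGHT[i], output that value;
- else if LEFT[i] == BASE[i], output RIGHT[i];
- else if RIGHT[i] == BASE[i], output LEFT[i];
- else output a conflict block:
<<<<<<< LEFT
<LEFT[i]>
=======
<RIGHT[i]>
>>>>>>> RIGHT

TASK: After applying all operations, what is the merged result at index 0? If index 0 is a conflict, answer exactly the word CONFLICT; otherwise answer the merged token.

Answer: foxtrot

Derivation:
Final LEFT:  [foxtrot, bravo, bravo, hotel]
Final RIGHT: [foxtrot, hotel, juliet, charlie]
i=0: L=foxtrot R=foxtrot -> agree -> foxtrot
i=1: L=bravo, R=hotel=BASE -> take LEFT -> bravo
i=2: BASE=kilo L=bravo R=juliet all differ -> CONFLICT
i=3: L=hotel=BASE, R=charlie -> take RIGHT -> charlie
Index 0 -> foxtrot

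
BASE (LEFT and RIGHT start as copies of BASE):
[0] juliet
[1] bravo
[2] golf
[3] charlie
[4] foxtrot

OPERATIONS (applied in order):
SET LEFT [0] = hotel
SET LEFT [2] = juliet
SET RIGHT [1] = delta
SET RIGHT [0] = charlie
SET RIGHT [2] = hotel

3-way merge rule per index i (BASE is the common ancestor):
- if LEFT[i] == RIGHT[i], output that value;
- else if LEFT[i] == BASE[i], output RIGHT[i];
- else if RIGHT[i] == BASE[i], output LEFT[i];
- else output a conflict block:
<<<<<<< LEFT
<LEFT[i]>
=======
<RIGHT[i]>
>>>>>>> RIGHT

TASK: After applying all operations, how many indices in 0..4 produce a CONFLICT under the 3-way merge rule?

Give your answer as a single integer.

Answer: 2

Derivation:
Final LEFT:  [hotel, bravo, juliet, charlie, foxtrot]
Final RIGHT: [charlie, delta, hotel, charlie, foxtrot]
i=0: BASE=juliet L=hotel R=charlie all differ -> CONFLICT
i=1: L=bravo=BASE, R=delta -> take RIGHT -> delta
i=2: BASE=golf L=juliet R=hotel all differ -> CONFLICT
i=3: L=charlie R=charlie -> agree -> charlie
i=4: L=foxtrot R=foxtrot -> agree -> foxtrot
Conflict count: 2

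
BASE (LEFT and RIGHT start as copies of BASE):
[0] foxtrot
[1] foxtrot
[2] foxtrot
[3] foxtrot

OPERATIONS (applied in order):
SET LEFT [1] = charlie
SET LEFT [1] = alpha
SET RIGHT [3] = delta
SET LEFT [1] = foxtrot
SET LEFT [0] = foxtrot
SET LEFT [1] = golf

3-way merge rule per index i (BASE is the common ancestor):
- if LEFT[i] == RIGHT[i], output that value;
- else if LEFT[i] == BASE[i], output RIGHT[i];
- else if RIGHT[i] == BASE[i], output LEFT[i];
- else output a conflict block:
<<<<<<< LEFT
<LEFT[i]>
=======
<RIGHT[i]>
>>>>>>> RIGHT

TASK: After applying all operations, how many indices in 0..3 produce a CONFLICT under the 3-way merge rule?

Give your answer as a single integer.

Answer: 0

Derivation:
Final LEFT:  [foxtrot, golf, foxtrot, foxtrot]
Final RIGHT: [foxtrot, foxtrot, foxtrot, delta]
i=0: L=foxtrot R=foxtrot -> agree -> foxtrot
i=1: L=golf, R=foxtrot=BASE -> take LEFT -> golf
i=2: L=foxtrot R=foxtrot -> agree -> foxtrot
i=3: L=foxtrot=BASE, R=delta -> take RIGHT -> delta
Conflict count: 0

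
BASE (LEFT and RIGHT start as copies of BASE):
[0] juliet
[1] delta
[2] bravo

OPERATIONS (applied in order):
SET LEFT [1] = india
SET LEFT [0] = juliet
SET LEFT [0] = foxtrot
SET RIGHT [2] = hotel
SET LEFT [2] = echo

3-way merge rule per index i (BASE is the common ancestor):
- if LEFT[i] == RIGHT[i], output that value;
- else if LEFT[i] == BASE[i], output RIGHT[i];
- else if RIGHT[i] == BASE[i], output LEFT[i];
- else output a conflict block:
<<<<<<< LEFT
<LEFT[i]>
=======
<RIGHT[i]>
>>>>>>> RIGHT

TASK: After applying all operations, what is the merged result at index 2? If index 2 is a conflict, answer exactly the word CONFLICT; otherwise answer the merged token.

Final LEFT:  [foxtrot, india, echo]
Final RIGHT: [juliet, delta, hotel]
i=0: L=foxtrot, R=juliet=BASE -> take LEFT -> foxtrot
i=1: L=india, R=delta=BASE -> take LEFT -> india
i=2: BASE=bravo L=echo R=hotel all differ -> CONFLICT
Index 2 -> CONFLICT

Answer: CONFLICT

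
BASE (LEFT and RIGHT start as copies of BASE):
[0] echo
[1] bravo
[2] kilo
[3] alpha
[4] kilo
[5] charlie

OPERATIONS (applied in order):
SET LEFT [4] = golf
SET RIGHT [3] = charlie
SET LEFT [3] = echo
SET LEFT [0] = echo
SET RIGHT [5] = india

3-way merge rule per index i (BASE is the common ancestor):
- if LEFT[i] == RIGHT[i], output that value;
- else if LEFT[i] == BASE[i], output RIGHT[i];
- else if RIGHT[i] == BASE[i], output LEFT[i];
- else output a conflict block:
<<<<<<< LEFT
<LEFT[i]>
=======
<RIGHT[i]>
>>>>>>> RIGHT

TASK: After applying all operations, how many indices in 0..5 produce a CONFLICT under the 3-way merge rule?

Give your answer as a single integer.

Final LEFT:  [echo, bravo, kilo, echo, golf, charlie]
Final RIGHT: [echo, bravo, kilo, charlie, kilo, india]
i=0: L=echo R=echo -> agree -> echo
i=1: L=bravo R=bravo -> agree -> bravo
i=2: L=kilo R=kilo -> agree -> kilo
i=3: BASE=alpha L=echo R=charlie all differ -> CONFLICT
i=4: L=golf, R=kilo=BASE -> take LEFT -> golf
i=5: L=charlie=BASE, R=india -> take RIGHT -> india
Conflict count: 1

Answer: 1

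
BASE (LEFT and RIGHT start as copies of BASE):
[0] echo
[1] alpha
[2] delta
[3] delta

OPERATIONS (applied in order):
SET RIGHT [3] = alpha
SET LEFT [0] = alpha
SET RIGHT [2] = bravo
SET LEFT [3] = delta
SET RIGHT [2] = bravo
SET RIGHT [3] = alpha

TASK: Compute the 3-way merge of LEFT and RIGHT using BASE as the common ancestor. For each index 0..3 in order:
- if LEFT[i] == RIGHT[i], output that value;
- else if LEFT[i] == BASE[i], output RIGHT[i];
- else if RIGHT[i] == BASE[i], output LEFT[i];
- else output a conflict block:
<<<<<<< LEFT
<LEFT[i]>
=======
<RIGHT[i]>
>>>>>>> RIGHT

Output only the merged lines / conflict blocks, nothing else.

Answer: alpha
alpha
bravo
alpha

Derivation:
Final LEFT:  [alpha, alpha, delta, delta]
Final RIGHT: [echo, alpha, bravo, alpha]
i=0: L=alpha, R=echo=BASE -> take LEFT -> alpha
i=1: L=alpha R=alpha -> agree -> alpha
i=2: L=delta=BASE, R=bravo -> take RIGHT -> bravo
i=3: L=delta=BASE, R=alpha -> take RIGHT -> alpha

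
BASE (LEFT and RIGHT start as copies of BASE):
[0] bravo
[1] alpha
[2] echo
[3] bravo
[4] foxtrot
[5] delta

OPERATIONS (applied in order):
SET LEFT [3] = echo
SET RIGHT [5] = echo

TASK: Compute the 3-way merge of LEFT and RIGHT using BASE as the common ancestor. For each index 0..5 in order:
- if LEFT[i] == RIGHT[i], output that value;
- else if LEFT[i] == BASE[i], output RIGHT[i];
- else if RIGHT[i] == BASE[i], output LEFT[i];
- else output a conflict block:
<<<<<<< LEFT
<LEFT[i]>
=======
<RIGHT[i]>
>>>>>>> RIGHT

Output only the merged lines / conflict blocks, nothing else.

Final LEFT:  [bravo, alpha, echo, echo, foxtrot, delta]
Final RIGHT: [bravo, alpha, echo, bravo, foxtrot, echo]
i=0: L=bravo R=bravo -> agree -> bravo
i=1: L=alpha R=alpha -> agree -> alpha
i=2: L=echo R=echo -> agree -> echo
i=3: L=echo, R=bravo=BASE -> take LEFT -> echo
i=4: L=foxtrot R=foxtrot -> agree -> foxtrot
i=5: L=delta=BASE, R=echo -> take RIGHT -> echo

Answer: bravo
alpha
echo
echo
foxtrot
echo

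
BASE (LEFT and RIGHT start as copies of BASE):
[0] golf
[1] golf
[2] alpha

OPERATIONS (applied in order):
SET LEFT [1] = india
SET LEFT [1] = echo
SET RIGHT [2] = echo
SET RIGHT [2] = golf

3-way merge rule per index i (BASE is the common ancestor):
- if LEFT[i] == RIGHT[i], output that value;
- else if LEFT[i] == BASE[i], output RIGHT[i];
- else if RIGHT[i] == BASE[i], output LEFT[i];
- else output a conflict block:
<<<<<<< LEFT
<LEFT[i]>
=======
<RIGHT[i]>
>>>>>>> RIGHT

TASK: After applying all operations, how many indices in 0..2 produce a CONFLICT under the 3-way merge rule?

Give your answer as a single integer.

Answer: 0

Derivation:
Final LEFT:  [golf, echo, alpha]
Final RIGHT: [golf, golf, golf]
i=0: L=golf R=golf -> agree -> golf
i=1: L=echo, R=golf=BASE -> take LEFT -> echo
i=2: L=alpha=BASE, R=golf -> take RIGHT -> golf
Conflict count: 0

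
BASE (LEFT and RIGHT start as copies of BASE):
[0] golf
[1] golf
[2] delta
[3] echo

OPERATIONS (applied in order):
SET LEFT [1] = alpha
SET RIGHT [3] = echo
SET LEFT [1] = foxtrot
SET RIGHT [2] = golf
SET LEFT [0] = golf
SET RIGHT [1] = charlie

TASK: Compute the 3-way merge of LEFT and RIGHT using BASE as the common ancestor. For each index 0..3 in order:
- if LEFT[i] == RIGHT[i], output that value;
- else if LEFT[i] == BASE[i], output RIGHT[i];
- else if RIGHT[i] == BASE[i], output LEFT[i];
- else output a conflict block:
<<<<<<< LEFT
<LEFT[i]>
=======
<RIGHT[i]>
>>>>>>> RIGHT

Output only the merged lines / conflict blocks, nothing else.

Answer: golf
<<<<<<< LEFT
foxtrot
=======
charlie
>>>>>>> RIGHT
golf
echo

Derivation:
Final LEFT:  [golf, foxtrot, delta, echo]
Final RIGHT: [golf, charlie, golf, echo]
i=0: L=golf R=golf -> agree -> golf
i=1: BASE=golf L=foxtrot R=charlie all differ -> CONFLICT
i=2: L=delta=BASE, R=golf -> take RIGHT -> golf
i=3: L=echo R=echo -> agree -> echo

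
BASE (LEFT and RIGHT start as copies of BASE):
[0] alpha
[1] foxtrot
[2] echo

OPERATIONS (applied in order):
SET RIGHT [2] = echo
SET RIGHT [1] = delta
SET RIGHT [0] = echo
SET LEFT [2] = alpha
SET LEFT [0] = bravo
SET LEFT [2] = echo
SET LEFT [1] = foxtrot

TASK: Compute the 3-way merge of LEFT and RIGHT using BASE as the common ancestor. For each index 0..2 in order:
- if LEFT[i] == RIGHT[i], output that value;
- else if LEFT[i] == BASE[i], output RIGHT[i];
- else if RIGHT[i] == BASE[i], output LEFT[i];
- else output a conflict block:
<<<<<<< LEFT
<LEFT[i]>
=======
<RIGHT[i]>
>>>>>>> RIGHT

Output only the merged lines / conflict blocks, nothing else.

Answer: <<<<<<< LEFT
bravo
=======
echo
>>>>>>> RIGHT
delta
echo

Derivation:
Final LEFT:  [bravo, foxtrot, echo]
Final RIGHT: [echo, delta, echo]
i=0: BASE=alpha L=bravo R=echo all differ -> CONFLICT
i=1: L=foxtrot=BASE, R=delta -> take RIGHT -> delta
i=2: L=echo R=echo -> agree -> echo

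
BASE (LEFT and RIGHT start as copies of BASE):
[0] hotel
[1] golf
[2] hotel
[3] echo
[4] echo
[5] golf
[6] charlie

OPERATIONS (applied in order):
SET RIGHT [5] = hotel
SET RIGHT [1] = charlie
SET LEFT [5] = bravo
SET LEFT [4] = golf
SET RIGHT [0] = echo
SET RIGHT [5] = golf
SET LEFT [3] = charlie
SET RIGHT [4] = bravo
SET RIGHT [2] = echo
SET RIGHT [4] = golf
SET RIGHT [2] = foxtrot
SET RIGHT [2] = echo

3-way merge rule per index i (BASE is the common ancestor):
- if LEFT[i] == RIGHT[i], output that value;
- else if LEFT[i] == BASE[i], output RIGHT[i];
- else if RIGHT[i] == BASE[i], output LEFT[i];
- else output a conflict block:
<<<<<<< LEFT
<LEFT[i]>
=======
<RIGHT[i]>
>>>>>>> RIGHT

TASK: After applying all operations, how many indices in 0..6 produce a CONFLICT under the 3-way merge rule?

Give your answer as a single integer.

Final LEFT:  [hotel, golf, hotel, charlie, golf, bravo, charlie]
Final RIGHT: [echo, charlie, echo, echo, golf, golf, charlie]
i=0: L=hotel=BASE, R=echo -> take RIGHT -> echo
i=1: L=golf=BASE, R=charlie -> take RIGHT -> charlie
i=2: L=hotel=BASE, R=echo -> take RIGHT -> echo
i=3: L=charlie, R=echo=BASE -> take LEFT -> charlie
i=4: L=golf R=golf -> agree -> golf
i=5: L=bravo, R=golf=BASE -> take LEFT -> bravo
i=6: L=charlie R=charlie -> agree -> charlie
Conflict count: 0

Answer: 0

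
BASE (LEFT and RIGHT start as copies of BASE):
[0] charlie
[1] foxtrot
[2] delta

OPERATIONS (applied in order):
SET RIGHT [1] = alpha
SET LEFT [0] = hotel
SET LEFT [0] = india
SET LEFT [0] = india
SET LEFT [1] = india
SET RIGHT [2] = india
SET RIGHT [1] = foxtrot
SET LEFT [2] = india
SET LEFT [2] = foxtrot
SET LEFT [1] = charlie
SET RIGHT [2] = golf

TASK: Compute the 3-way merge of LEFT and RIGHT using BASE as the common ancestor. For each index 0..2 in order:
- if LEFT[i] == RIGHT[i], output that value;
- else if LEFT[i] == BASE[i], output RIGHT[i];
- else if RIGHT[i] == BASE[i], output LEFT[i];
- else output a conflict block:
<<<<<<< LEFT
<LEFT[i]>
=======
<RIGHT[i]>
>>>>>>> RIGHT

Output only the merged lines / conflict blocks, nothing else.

Final LEFT:  [india, charlie, foxtrot]
Final RIGHT: [charlie, foxtrot, golf]
i=0: L=india, R=charlie=BASE -> take LEFT -> india
i=1: L=charlie, R=foxtrot=BASE -> take LEFT -> charlie
i=2: BASE=delta L=foxtrot R=golf all differ -> CONFLICT

Answer: india
charlie
<<<<<<< LEFT
foxtrot
=======
golf
>>>>>>> RIGHT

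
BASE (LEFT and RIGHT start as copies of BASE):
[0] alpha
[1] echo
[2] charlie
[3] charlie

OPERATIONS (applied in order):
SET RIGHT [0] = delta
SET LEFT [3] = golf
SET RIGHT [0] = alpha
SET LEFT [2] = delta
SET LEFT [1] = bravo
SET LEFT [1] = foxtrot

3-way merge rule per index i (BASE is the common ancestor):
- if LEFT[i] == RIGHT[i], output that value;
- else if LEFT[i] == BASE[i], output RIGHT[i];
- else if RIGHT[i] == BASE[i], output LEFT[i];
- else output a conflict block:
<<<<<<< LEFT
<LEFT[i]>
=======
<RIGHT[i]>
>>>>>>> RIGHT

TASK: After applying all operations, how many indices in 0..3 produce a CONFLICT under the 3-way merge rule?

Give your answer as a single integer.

Answer: 0

Derivation:
Final LEFT:  [alpha, foxtrot, delta, golf]
Final RIGHT: [alpha, echo, charlie, charlie]
i=0: L=alpha R=alpha -> agree -> alpha
i=1: L=foxtrot, R=echo=BASE -> take LEFT -> foxtrot
i=2: L=delta, R=charlie=BASE -> take LEFT -> delta
i=3: L=golf, R=charlie=BASE -> take LEFT -> golf
Conflict count: 0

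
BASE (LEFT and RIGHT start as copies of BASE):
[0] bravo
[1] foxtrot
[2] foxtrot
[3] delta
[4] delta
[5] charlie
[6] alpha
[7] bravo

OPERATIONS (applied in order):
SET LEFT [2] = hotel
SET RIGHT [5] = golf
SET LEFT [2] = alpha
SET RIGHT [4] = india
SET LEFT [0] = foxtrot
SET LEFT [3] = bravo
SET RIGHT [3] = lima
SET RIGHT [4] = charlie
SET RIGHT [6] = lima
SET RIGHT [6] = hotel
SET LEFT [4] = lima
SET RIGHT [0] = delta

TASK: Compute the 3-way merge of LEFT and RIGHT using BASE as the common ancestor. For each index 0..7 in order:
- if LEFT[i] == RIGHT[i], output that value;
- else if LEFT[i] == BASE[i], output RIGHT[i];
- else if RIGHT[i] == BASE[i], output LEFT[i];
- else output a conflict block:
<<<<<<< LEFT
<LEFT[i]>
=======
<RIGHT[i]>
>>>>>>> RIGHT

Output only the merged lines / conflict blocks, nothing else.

Final LEFT:  [foxtrot, foxtrot, alpha, bravo, lima, charlie, alpha, bravo]
Final RIGHT: [delta, foxtrot, foxtrot, lima, charlie, golf, hotel, bravo]
i=0: BASE=bravo L=foxtrot R=delta all differ -> CONFLICT
i=1: L=foxtrot R=foxtrot -> agree -> foxtrot
i=2: L=alpha, R=foxtrot=BASE -> take LEFT -> alpha
i=3: BASE=delta L=bravo R=lima all differ -> CONFLICT
i=4: BASE=delta L=lima R=charlie all differ -> CONFLICT
i=5: L=charlie=BASE, R=golf -> take RIGHT -> golf
i=6: L=alpha=BASE, R=hotel -> take RIGHT -> hotel
i=7: L=bravo R=bravo -> agree -> bravo

Answer: <<<<<<< LEFT
foxtrot
=======
delta
>>>>>>> RIGHT
foxtrot
alpha
<<<<<<< LEFT
bravo
=======
lima
>>>>>>> RIGHT
<<<<<<< LEFT
lima
=======
charlie
>>>>>>> RIGHT
golf
hotel
bravo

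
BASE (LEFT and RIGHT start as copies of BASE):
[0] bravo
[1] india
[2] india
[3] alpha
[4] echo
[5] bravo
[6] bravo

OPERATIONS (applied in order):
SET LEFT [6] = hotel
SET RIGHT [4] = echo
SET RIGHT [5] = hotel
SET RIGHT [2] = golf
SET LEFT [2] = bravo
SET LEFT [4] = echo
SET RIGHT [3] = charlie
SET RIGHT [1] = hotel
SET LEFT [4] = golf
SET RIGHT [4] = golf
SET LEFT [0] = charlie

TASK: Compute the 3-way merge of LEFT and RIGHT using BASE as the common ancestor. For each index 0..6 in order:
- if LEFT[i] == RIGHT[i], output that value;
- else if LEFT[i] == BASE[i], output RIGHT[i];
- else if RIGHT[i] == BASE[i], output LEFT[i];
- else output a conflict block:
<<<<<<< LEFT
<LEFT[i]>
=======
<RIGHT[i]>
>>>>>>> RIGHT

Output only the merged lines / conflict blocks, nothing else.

Final LEFT:  [charlie, india, bravo, alpha, golf, bravo, hotel]
Final RIGHT: [bravo, hotel, golf, charlie, golf, hotel, bravo]
i=0: L=charlie, R=bravo=BASE -> take LEFT -> charlie
i=1: L=india=BASE, R=hotel -> take RIGHT -> hotel
i=2: BASE=india L=bravo R=golf all differ -> CONFLICT
i=3: L=alpha=BASE, R=charlie -> take RIGHT -> charlie
i=4: L=golf R=golf -> agree -> golf
i=5: L=bravo=BASE, R=hotel -> take RIGHT -> hotel
i=6: L=hotel, R=bravo=BASE -> take LEFT -> hotel

Answer: charlie
hotel
<<<<<<< LEFT
bravo
=======
golf
>>>>>>> RIGHT
charlie
golf
hotel
hotel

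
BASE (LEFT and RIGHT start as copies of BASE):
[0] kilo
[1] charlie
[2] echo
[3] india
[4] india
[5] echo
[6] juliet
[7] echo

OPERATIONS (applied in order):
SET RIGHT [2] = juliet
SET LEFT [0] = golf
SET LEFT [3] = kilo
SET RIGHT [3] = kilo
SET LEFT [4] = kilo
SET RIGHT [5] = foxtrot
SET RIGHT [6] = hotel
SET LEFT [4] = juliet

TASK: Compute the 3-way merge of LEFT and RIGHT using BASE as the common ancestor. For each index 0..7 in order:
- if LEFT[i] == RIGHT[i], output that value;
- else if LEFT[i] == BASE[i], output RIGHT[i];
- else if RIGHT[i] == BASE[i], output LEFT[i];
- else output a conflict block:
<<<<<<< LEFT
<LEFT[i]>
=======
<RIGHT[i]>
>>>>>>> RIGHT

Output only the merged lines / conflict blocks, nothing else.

Answer: golf
charlie
juliet
kilo
juliet
foxtrot
hotel
echo

Derivation:
Final LEFT:  [golf, charlie, echo, kilo, juliet, echo, juliet, echo]
Final RIGHT: [kilo, charlie, juliet, kilo, india, foxtrot, hotel, echo]
i=0: L=golf, R=kilo=BASE -> take LEFT -> golf
i=1: L=charlie R=charlie -> agree -> charlie
i=2: L=echo=BASE, R=juliet -> take RIGHT -> juliet
i=3: L=kilo R=kilo -> agree -> kilo
i=4: L=juliet, R=india=BASE -> take LEFT -> juliet
i=5: L=echo=BASE, R=foxtrot -> take RIGHT -> foxtrot
i=6: L=juliet=BASE, R=hotel -> take RIGHT -> hotel
i=7: L=echo R=echo -> agree -> echo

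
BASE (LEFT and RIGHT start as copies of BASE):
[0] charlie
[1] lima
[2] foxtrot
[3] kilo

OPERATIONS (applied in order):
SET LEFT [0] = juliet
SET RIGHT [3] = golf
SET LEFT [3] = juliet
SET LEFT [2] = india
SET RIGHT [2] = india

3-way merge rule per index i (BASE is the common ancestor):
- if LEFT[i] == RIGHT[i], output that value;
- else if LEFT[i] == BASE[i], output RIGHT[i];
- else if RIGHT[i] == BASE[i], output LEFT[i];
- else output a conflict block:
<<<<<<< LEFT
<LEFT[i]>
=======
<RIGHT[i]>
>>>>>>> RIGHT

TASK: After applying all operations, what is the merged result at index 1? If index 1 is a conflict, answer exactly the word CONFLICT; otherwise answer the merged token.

Answer: lima

Derivation:
Final LEFT:  [juliet, lima, india, juliet]
Final RIGHT: [charlie, lima, india, golf]
i=0: L=juliet, R=charlie=BASE -> take LEFT -> juliet
i=1: L=lima R=lima -> agree -> lima
i=2: L=india R=india -> agree -> india
i=3: BASE=kilo L=juliet R=golf all differ -> CONFLICT
Index 1 -> lima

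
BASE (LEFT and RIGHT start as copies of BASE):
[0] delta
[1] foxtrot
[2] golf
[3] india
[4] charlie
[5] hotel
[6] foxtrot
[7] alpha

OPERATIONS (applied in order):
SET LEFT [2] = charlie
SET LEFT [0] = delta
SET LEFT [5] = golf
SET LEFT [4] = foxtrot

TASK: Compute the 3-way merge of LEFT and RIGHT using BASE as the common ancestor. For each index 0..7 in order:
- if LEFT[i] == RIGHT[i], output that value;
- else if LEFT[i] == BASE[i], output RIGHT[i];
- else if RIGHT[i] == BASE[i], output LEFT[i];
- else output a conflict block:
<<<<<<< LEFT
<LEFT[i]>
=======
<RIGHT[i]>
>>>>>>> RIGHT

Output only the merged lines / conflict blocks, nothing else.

Final LEFT:  [delta, foxtrot, charlie, india, foxtrot, golf, foxtrot, alpha]
Final RIGHT: [delta, foxtrot, golf, india, charlie, hotel, foxtrot, alpha]
i=0: L=delta R=delta -> agree -> delta
i=1: L=foxtrot R=foxtrot -> agree -> foxtrot
i=2: L=charlie, R=golf=BASE -> take LEFT -> charlie
i=3: L=india R=india -> agree -> india
i=4: L=foxtrot, R=charlie=BASE -> take LEFT -> foxtrot
i=5: L=golf, R=hotel=BASE -> take LEFT -> golf
i=6: L=foxtrot R=foxtrot -> agree -> foxtrot
i=7: L=alpha R=alpha -> agree -> alpha

Answer: delta
foxtrot
charlie
india
foxtrot
golf
foxtrot
alpha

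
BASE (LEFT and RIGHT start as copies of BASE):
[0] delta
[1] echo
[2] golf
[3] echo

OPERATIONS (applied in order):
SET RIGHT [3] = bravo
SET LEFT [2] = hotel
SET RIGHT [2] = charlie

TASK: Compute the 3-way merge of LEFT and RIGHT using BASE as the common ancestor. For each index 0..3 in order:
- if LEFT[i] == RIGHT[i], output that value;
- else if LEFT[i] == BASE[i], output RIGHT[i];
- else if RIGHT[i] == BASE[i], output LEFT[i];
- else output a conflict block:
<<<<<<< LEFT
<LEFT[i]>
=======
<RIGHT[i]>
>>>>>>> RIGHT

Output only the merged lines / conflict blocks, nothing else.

Final LEFT:  [delta, echo, hotel, echo]
Final RIGHT: [delta, echo, charlie, bravo]
i=0: L=delta R=delta -> agree -> delta
i=1: L=echo R=echo -> agree -> echo
i=2: BASE=golf L=hotel R=charlie all differ -> CONFLICT
i=3: L=echo=BASE, R=bravo -> take RIGHT -> bravo

Answer: delta
echo
<<<<<<< LEFT
hotel
=======
charlie
>>>>>>> RIGHT
bravo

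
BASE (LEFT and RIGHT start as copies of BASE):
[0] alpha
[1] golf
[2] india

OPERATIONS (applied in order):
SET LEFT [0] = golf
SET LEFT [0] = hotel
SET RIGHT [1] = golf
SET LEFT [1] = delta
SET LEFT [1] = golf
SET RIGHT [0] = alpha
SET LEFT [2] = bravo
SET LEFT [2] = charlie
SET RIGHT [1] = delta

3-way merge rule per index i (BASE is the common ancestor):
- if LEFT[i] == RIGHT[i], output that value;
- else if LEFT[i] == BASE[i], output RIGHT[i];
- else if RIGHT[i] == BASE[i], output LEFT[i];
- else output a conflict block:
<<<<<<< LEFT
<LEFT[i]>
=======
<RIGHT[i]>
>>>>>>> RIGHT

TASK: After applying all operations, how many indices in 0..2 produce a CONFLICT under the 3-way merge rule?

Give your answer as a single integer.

Final LEFT:  [hotel, golf, charlie]
Final RIGHT: [alpha, delta, india]
i=0: L=hotel, R=alpha=BASE -> take LEFT -> hotel
i=1: L=golf=BASE, R=delta -> take RIGHT -> delta
i=2: L=charlie, R=india=BASE -> take LEFT -> charlie
Conflict count: 0

Answer: 0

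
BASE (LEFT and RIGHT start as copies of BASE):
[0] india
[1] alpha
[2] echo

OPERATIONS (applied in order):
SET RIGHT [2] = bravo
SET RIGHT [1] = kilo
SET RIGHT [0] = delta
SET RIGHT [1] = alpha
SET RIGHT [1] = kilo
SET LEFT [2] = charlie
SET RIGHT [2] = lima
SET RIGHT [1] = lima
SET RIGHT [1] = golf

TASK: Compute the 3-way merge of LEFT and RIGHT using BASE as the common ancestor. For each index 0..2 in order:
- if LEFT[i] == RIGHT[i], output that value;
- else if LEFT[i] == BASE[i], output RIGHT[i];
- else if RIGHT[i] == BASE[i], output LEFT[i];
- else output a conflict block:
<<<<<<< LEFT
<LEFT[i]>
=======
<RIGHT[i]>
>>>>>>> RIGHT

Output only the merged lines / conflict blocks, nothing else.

Final LEFT:  [india, alpha, charlie]
Final RIGHT: [delta, golf, lima]
i=0: L=india=BASE, R=delta -> take RIGHT -> delta
i=1: L=alpha=BASE, R=golf -> take RIGHT -> golf
i=2: BASE=echo L=charlie R=lima all differ -> CONFLICT

Answer: delta
golf
<<<<<<< LEFT
charlie
=======
lima
>>>>>>> RIGHT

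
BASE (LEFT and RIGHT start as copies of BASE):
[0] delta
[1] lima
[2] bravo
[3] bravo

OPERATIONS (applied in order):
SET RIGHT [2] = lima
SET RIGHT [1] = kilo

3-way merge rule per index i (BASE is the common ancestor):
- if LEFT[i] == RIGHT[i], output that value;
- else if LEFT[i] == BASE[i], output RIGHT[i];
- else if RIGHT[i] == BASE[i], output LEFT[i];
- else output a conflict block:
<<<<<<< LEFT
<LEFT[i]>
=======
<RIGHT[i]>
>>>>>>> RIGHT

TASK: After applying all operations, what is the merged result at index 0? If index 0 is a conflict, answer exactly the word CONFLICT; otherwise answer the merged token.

Final LEFT:  [delta, lima, bravo, bravo]
Final RIGHT: [delta, kilo, lima, bravo]
i=0: L=delta R=delta -> agree -> delta
i=1: L=lima=BASE, R=kilo -> take RIGHT -> kilo
i=2: L=bravo=BASE, R=lima -> take RIGHT -> lima
i=3: L=bravo R=bravo -> agree -> bravo
Index 0 -> delta

Answer: delta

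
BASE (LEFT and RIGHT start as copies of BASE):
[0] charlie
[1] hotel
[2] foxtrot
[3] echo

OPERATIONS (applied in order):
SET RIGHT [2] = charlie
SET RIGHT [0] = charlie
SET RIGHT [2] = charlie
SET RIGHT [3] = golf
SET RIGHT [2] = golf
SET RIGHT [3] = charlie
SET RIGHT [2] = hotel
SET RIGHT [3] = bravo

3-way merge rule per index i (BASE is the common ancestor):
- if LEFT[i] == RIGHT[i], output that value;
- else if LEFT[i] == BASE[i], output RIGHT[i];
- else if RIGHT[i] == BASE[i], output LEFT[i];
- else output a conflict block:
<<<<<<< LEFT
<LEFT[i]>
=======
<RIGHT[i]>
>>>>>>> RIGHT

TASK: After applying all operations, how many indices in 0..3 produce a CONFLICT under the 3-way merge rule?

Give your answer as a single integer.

Answer: 0

Derivation:
Final LEFT:  [charlie, hotel, foxtrot, echo]
Final RIGHT: [charlie, hotel, hotel, bravo]
i=0: L=charlie R=charlie -> agree -> charlie
i=1: L=hotel R=hotel -> agree -> hotel
i=2: L=foxtrot=BASE, R=hotel -> take RIGHT -> hotel
i=3: L=echo=BASE, R=bravo -> take RIGHT -> bravo
Conflict count: 0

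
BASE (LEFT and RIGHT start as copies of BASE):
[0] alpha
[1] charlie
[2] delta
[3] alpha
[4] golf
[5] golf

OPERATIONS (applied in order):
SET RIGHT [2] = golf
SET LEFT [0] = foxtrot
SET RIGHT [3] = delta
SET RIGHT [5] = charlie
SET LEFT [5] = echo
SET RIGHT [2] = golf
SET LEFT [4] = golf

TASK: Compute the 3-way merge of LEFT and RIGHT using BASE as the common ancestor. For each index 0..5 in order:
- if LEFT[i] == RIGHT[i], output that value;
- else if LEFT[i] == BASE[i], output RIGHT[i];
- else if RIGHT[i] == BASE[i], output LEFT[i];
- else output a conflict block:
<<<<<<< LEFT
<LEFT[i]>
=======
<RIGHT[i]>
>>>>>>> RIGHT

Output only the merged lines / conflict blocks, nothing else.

Final LEFT:  [foxtrot, charlie, delta, alpha, golf, echo]
Final RIGHT: [alpha, charlie, golf, delta, golf, charlie]
i=0: L=foxtrot, R=alpha=BASE -> take LEFT -> foxtrot
i=1: L=charlie R=charlie -> agree -> charlie
i=2: L=delta=BASE, R=golf -> take RIGHT -> golf
i=3: L=alpha=BASE, R=delta -> take RIGHT -> delta
i=4: L=golf R=golf -> agree -> golf
i=5: BASE=golf L=echo R=charlie all differ -> CONFLICT

Answer: foxtrot
charlie
golf
delta
golf
<<<<<<< LEFT
echo
=======
charlie
>>>>>>> RIGHT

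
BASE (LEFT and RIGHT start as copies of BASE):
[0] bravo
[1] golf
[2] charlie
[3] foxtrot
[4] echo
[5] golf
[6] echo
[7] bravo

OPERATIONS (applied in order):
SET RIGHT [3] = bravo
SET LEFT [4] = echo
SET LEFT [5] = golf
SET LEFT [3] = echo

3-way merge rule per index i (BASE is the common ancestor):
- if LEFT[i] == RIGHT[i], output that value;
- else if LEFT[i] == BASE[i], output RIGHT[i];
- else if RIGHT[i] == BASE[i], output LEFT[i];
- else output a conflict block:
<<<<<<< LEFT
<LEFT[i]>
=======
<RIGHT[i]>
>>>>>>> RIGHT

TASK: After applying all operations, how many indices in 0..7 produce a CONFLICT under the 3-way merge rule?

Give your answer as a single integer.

Final LEFT:  [bravo, golf, charlie, echo, echo, golf, echo, bravo]
Final RIGHT: [bravo, golf, charlie, bravo, echo, golf, echo, bravo]
i=0: L=bravo R=bravo -> agree -> bravo
i=1: L=golf R=golf -> agree -> golf
i=2: L=charlie R=charlie -> agree -> charlie
i=3: BASE=foxtrot L=echo R=bravo all differ -> CONFLICT
i=4: L=echo R=echo -> agree -> echo
i=5: L=golf R=golf -> agree -> golf
i=6: L=echo R=echo -> agree -> echo
i=7: L=bravo R=bravo -> agree -> bravo
Conflict count: 1

Answer: 1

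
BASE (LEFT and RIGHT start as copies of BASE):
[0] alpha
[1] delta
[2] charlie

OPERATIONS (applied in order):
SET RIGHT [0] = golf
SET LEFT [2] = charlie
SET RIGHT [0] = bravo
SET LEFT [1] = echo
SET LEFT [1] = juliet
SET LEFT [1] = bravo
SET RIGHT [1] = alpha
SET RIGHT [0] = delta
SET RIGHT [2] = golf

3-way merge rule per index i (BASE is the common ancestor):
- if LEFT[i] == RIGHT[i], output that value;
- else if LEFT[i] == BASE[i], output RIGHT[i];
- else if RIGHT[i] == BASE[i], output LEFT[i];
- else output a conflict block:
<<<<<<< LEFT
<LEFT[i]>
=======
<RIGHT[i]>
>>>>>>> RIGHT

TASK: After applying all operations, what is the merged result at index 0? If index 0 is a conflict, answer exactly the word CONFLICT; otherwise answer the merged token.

Answer: delta

Derivation:
Final LEFT:  [alpha, bravo, charlie]
Final RIGHT: [delta, alpha, golf]
i=0: L=alpha=BASE, R=delta -> take RIGHT -> delta
i=1: BASE=delta L=bravo R=alpha all differ -> CONFLICT
i=2: L=charlie=BASE, R=golf -> take RIGHT -> golf
Index 0 -> delta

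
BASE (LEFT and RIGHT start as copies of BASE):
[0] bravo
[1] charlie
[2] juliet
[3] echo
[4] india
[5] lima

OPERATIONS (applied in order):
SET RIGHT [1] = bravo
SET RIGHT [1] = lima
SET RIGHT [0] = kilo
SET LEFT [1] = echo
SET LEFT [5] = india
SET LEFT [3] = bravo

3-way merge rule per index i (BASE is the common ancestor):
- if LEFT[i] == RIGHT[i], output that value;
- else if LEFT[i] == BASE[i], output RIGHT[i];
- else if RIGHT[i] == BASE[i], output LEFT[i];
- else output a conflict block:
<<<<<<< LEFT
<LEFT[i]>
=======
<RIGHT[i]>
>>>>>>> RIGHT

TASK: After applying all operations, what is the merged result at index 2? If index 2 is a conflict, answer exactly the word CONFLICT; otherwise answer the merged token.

Answer: juliet

Derivation:
Final LEFT:  [bravo, echo, juliet, bravo, india, india]
Final RIGHT: [kilo, lima, juliet, echo, india, lima]
i=0: L=bravo=BASE, R=kilo -> take RIGHT -> kilo
i=1: BASE=charlie L=echo R=lima all differ -> CONFLICT
i=2: L=juliet R=juliet -> agree -> juliet
i=3: L=bravo, R=echo=BASE -> take LEFT -> bravo
i=4: L=india R=india -> agree -> india
i=5: L=india, R=lima=BASE -> take LEFT -> india
Index 2 -> juliet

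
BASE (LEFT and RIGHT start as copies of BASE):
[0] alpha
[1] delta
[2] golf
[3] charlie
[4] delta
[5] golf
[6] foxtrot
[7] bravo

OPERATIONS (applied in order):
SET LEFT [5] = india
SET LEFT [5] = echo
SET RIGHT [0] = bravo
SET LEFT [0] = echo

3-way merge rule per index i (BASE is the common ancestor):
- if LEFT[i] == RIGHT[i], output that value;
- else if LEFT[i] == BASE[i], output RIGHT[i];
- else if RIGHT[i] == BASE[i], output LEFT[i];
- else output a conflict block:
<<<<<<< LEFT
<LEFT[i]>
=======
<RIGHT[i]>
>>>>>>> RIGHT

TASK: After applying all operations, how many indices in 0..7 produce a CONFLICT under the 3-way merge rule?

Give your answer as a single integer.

Final LEFT:  [echo, delta, golf, charlie, delta, echo, foxtrot, bravo]
Final RIGHT: [bravo, delta, golf, charlie, delta, golf, foxtrot, bravo]
i=0: BASE=alpha L=echo R=bravo all differ -> CONFLICT
i=1: L=delta R=delta -> agree -> delta
i=2: L=golf R=golf -> agree -> golf
i=3: L=charlie R=charlie -> agree -> charlie
i=4: L=delta R=delta -> agree -> delta
i=5: L=echo, R=golf=BASE -> take LEFT -> echo
i=6: L=foxtrot R=foxtrot -> agree -> foxtrot
i=7: L=bravo R=bravo -> agree -> bravo
Conflict count: 1

Answer: 1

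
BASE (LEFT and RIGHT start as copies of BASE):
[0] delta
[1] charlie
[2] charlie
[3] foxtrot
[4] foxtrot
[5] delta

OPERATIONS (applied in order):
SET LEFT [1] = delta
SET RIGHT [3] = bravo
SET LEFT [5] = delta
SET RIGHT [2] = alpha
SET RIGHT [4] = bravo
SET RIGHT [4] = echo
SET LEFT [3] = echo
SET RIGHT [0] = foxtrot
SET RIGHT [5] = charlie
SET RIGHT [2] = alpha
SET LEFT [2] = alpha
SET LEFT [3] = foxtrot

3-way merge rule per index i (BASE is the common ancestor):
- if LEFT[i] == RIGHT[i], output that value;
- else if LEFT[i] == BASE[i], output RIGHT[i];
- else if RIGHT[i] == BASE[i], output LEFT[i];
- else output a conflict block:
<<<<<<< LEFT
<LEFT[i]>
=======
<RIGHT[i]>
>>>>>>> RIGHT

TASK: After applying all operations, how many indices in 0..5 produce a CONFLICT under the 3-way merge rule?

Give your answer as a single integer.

Final LEFT:  [delta, delta, alpha, foxtrot, foxtrot, delta]
Final RIGHT: [foxtrot, charlie, alpha, bravo, echo, charlie]
i=0: L=delta=BASE, R=foxtrot -> take RIGHT -> foxtrot
i=1: L=delta, R=charlie=BASE -> take LEFT -> delta
i=2: L=alpha R=alpha -> agree -> alpha
i=3: L=foxtrot=BASE, R=bravo -> take RIGHT -> bravo
i=4: L=foxtrot=BASE, R=echo -> take RIGHT -> echo
i=5: L=delta=BASE, R=charlie -> take RIGHT -> charlie
Conflict count: 0

Answer: 0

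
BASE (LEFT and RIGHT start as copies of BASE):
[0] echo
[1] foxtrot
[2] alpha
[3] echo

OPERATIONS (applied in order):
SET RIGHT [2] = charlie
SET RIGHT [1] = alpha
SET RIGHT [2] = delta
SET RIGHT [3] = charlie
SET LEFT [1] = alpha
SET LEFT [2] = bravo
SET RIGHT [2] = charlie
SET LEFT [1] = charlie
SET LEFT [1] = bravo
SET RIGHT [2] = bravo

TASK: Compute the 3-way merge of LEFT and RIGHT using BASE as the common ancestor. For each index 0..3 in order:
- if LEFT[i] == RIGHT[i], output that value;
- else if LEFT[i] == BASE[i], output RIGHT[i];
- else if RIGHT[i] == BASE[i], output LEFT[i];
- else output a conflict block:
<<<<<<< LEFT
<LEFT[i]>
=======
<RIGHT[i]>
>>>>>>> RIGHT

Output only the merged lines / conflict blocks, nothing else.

Final LEFT:  [echo, bravo, bravo, echo]
Final RIGHT: [echo, alpha, bravo, charlie]
i=0: L=echo R=echo -> agree -> echo
i=1: BASE=foxtrot L=bravo R=alpha all differ -> CONFLICT
i=2: L=bravo R=bravo -> agree -> bravo
i=3: L=echo=BASE, R=charlie -> take RIGHT -> charlie

Answer: echo
<<<<<<< LEFT
bravo
=======
alpha
>>>>>>> RIGHT
bravo
charlie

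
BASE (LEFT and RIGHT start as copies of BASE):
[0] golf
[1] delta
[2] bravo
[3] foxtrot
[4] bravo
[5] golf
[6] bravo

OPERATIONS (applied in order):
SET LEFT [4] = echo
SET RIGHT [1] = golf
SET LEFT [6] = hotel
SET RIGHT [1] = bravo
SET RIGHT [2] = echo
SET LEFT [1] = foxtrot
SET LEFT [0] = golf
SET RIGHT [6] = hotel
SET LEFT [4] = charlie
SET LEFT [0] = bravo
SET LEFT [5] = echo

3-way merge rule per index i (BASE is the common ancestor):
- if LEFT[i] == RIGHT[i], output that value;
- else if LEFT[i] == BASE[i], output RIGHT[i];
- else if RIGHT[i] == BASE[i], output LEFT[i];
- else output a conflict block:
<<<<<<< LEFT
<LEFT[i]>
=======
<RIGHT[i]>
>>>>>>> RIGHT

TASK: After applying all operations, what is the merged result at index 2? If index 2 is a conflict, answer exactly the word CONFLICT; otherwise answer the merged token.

Final LEFT:  [bravo, foxtrot, bravo, foxtrot, charlie, echo, hotel]
Final RIGHT: [golf, bravo, echo, foxtrot, bravo, golf, hotel]
i=0: L=bravo, R=golf=BASE -> take LEFT -> bravo
i=1: BASE=delta L=foxtrot R=bravo all differ -> CONFLICT
i=2: L=bravo=BASE, R=echo -> take RIGHT -> echo
i=3: L=foxtrot R=foxtrot -> agree -> foxtrot
i=4: L=charlie, R=bravo=BASE -> take LEFT -> charlie
i=5: L=echo, R=golf=BASE -> take LEFT -> echo
i=6: L=hotel R=hotel -> agree -> hotel
Index 2 -> echo

Answer: echo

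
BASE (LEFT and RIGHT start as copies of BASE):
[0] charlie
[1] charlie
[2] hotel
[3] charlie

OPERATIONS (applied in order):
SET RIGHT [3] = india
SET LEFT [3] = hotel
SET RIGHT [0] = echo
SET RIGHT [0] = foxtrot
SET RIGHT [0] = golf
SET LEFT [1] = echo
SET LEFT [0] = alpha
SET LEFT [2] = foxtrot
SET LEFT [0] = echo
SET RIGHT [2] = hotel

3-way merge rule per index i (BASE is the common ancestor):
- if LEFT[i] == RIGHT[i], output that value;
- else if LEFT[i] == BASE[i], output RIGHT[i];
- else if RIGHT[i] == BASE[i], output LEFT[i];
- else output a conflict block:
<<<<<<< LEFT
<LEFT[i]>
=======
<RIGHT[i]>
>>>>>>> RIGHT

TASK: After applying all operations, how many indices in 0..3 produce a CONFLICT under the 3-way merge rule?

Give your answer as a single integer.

Answer: 2

Derivation:
Final LEFT:  [echo, echo, foxtrot, hotel]
Final RIGHT: [golf, charlie, hotel, india]
i=0: BASE=charlie L=echo R=golf all differ -> CONFLICT
i=1: L=echo, R=charlie=BASE -> take LEFT -> echo
i=2: L=foxtrot, R=hotel=BASE -> take LEFT -> foxtrot
i=3: BASE=charlie L=hotel R=india all differ -> CONFLICT
Conflict count: 2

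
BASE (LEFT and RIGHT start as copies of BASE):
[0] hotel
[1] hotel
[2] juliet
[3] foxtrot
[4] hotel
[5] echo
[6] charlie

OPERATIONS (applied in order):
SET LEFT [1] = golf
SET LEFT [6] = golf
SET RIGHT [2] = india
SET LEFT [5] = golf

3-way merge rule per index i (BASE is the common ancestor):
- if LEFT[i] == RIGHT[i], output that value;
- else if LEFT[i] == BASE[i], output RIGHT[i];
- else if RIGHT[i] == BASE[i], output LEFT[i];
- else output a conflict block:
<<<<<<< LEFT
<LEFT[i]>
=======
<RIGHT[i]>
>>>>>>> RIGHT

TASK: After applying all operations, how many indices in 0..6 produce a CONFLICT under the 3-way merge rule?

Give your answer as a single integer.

Answer: 0

Derivation:
Final LEFT:  [hotel, golf, juliet, foxtrot, hotel, golf, golf]
Final RIGHT: [hotel, hotel, india, foxtrot, hotel, echo, charlie]
i=0: L=hotel R=hotel -> agree -> hotel
i=1: L=golf, R=hotel=BASE -> take LEFT -> golf
i=2: L=juliet=BASE, R=india -> take RIGHT -> india
i=3: L=foxtrot R=foxtrot -> agree -> foxtrot
i=4: L=hotel R=hotel -> agree -> hotel
i=5: L=golf, R=echo=BASE -> take LEFT -> golf
i=6: L=golf, R=charlie=BASE -> take LEFT -> golf
Conflict count: 0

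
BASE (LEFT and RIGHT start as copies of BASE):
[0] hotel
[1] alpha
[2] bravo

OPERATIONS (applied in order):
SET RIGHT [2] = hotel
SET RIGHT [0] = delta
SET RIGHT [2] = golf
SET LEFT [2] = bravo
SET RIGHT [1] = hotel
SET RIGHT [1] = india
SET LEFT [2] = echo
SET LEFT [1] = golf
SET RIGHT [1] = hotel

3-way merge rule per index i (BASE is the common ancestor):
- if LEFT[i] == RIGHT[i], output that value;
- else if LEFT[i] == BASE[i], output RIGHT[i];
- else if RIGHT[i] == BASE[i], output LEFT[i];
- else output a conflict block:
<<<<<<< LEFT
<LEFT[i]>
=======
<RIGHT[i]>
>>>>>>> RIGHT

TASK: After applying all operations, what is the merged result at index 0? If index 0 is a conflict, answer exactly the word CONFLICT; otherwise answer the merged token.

Answer: delta

Derivation:
Final LEFT:  [hotel, golf, echo]
Final RIGHT: [delta, hotel, golf]
i=0: L=hotel=BASE, R=delta -> take RIGHT -> delta
i=1: BASE=alpha L=golf R=hotel all differ -> CONFLICT
i=2: BASE=bravo L=echo R=golf all differ -> CONFLICT
Index 0 -> delta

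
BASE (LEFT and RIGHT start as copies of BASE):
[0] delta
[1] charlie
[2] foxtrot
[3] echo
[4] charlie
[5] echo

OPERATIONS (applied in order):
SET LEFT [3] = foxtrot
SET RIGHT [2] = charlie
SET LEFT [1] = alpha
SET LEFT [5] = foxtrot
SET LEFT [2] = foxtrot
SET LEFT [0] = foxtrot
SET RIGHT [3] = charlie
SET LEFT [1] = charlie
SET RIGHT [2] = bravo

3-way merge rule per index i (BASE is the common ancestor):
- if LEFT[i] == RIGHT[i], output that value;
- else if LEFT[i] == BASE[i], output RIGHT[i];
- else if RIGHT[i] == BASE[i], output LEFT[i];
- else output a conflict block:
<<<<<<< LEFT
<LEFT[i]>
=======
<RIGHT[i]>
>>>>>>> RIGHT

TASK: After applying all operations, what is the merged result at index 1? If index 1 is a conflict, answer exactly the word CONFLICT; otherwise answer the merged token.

Answer: charlie

Derivation:
Final LEFT:  [foxtrot, charlie, foxtrot, foxtrot, charlie, foxtrot]
Final RIGHT: [delta, charlie, bravo, charlie, charlie, echo]
i=0: L=foxtrot, R=delta=BASE -> take LEFT -> foxtrot
i=1: L=charlie R=charlie -> agree -> charlie
i=2: L=foxtrot=BASE, R=bravo -> take RIGHT -> bravo
i=3: BASE=echo L=foxtrot R=charlie all differ -> CONFLICT
i=4: L=charlie R=charlie -> agree -> charlie
i=5: L=foxtrot, R=echo=BASE -> take LEFT -> foxtrot
Index 1 -> charlie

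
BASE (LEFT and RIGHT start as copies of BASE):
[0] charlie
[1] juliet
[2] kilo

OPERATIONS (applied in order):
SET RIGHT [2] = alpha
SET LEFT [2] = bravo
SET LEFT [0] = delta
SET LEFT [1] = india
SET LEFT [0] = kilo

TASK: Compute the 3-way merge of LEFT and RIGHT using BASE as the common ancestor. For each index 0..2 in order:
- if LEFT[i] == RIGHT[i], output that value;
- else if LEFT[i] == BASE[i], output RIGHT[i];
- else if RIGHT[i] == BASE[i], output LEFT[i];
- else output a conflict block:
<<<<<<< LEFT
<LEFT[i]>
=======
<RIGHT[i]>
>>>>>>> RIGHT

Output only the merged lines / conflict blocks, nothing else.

Final LEFT:  [kilo, india, bravo]
Final RIGHT: [charlie, juliet, alpha]
i=0: L=kilo, R=charlie=BASE -> take LEFT -> kilo
i=1: L=india, R=juliet=BASE -> take LEFT -> india
i=2: BASE=kilo L=bravo R=alpha all differ -> CONFLICT

Answer: kilo
india
<<<<<<< LEFT
bravo
=======
alpha
>>>>>>> RIGHT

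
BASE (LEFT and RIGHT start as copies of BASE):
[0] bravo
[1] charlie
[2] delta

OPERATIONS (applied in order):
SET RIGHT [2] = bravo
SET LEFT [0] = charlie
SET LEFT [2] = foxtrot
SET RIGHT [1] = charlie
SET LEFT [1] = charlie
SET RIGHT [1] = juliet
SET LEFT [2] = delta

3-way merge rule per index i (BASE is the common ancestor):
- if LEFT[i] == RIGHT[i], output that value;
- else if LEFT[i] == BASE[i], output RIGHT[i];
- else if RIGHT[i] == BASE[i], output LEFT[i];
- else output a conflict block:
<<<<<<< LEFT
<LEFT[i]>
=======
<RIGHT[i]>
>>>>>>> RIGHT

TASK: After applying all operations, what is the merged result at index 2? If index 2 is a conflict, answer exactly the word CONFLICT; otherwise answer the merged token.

Answer: bravo

Derivation:
Final LEFT:  [charlie, charlie, delta]
Final RIGHT: [bravo, juliet, bravo]
i=0: L=charlie, R=bravo=BASE -> take LEFT -> charlie
i=1: L=charlie=BASE, R=juliet -> take RIGHT -> juliet
i=2: L=delta=BASE, R=bravo -> take RIGHT -> bravo
Index 2 -> bravo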